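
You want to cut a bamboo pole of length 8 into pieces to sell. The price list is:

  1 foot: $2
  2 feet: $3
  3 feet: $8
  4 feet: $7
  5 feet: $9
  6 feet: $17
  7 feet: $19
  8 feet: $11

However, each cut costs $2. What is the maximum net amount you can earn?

19

Consider every possible first cut. net[k] is the best of p[i]+net[k−i] over all sellable i≤k, charging 2 whenever i<k.
net[1] = 2
net[2] = max(2+2-2, 3+0) = 3
net[3] = max(2+3-2, 3+2-2, 8+0) = 8
net[4] = max(2+8-2, 3+3-2, 8+2-2, 7+0) = 8
net[5] = max(2+8-2, 3+8-2, 8+3-2, 7+2-2, 9+0) = 9
net[6] = max(2+9-2, 3+8-2, 8+8-2, 7+3-2, 9+2-2, 17+0) = 17
net[7] = max(2+17-2, 3+9-2, 8+8-2, …, 17+2-2, 19+0) = 19
net[8] = max(2+19-2, 3+17-2, 8+9-2, …, 19+2-2, 11+0) = 19
One optimal plan: pieces 7 + 1 (1 cut) → $21 − $2 = $19.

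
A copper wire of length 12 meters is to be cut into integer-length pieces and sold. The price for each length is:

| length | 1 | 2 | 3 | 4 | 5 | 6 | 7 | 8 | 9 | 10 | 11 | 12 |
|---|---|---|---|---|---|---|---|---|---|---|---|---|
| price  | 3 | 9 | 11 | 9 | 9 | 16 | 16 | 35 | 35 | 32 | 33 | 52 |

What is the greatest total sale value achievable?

54

Consider every possible first cut. v[k] is the best of p[i]+v[k−i] over all sellable i≤k.
v[1] = 3
v[2] = max(3+3, 9+0) = 9
v[3] = max(3+9, 9+3, 11+0) = 12
v[4] = max(3+12, 9+9, 11+3, 9+0) = 18
v[5] = max(3+18, 9+12, 11+9, 9+3, 9+0) = 21
v[6] = max(3+21, 9+18, 11+12, 9+9, 9+3, 16+0) = 27
v[7] = max(3+27, 9+21, 11+18, …, 16+3, 16+0) = 30
v[8] = max(3+30, 9+27, 11+21, …, 16+3, 35+0) = 36
v[9] = max(3+36, 9+30, 11+27, …, 35+3, 35+0) = 39
v[10] = max(3+39, 9+36, 11+30, …, 35+3, 32+0) = 45
v[11] = max(3+45, 9+39, 11+36, …, 32+3, 33+0) = 48
v[12] = max(3+48, 9+45, 11+39, …, 33+3, 52+0) = 54
One optimal cutting: 2 + 2 + 2 + 2 + 2 + 2 → €9 + €9 + €9 + €9 + €9 + €9 = €54.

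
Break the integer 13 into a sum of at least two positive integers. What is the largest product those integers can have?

Let f[k] be the best product for length k (with at least one cut). For each first piece i, the rest contributes max(k−i, f[k−i]).
f[2] = 1·max(1,0) = 1·1 = 1
f[3] = 1·max(2,1) = 1·2 = 2
f[4] = 2·max(2,1) = 2·2 = 4
f[5] = 2·max(3,2) = 2·3 = 6
f[6] = 3·max(3,2) = 3·3 = 9
f[7] = 2·max(5,6) = 2·6 = 12
f[8] = 2·max(6,9) = 2·9 = 18
f[9] = 3·max(6,9) = 3·9 = 27
f[10] = 2·max(8,18) = 2·18 = 36
f[11] = 2·max(9,27) = 2·27 = 54
f[12] = 3·max(9,27) = 3·27 = 81
f[13] = 2·max(11,54) = 2·54 = 108
One optimal split: 3 + 3 + 3 + 2 + 2; product 3·3·3·2·2 = 108.

108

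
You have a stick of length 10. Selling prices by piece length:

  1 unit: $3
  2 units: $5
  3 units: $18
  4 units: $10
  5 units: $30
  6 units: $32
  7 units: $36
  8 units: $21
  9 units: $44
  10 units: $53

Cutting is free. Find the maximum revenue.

60

Consider every possible first cut. r[k] is the best of p[i]+r[k−i] over all sellable i≤k.
r[1] = 3
r[2] = max(3+3, 5+0) = 6
r[3] = max(3+6, 5+3, 18+0) = 18
r[4] = max(3+18, 5+6, 18+3, 10+0) = 21
r[5] = max(3+21, 5+18, 18+6, 10+3, 30+0) = 30
r[6] = max(3+30, 5+21, 18+18, 10+6, 30+3, 32+0) = 36
r[7] = max(3+36, 5+30, 18+21, …, 32+3, 36+0) = 39
r[8] = max(3+39, 5+36, 18+30, …, 36+3, 21+0) = 48
r[9] = max(3+48, 5+39, 18+36, …, 21+3, 44+0) = 54
r[10] = max(3+54, 5+48, 18+39, …, 44+3, 53+0) = 60
One optimal cutting: 5 + 5 → $30 + $30 = $60.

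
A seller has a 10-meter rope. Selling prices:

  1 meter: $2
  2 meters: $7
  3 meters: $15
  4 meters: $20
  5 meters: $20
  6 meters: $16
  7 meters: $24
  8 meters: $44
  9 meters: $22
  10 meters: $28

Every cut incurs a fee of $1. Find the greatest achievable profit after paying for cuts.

50

Let v[k] be the best obtainable value from length k. For each k, try every first piece i and keep the best of price[i] + v[k−i] minus the 1 cut fee when i<k.
v[1] = 2
v[2] = 7
v[3] = 15
v[4] = 20
v[5] = 21  (first piece 1, then v[4]=20)
v[6] = 29  (first piece 3, then v[3]=15)
v[7] = 34  (first piece 3, then v[4]=20)
v[8] = 44
v[9] = 45  (first piece 1, then v[8]=44)
v[10] = 50  (first piece 2, then v[8]=44)
One optimal plan: pieces 8 + 2 (1 cut) → $51 − $1 = $50.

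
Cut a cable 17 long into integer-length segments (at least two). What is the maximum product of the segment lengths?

Let g[k] be the best product for length k (with at least one cut). For each first piece i, the rest contributes max(k−i, g[k−i]).
Small cases: g[2]=1, g[3]=2, g[4]=4, g[5]=6, g[6]=9, g[7]=12, g[8]=18, g[9]=27, g[10]=36, g[11]=54.
g[12] = 3·max(9,27) = 3·27 = 81
g[13] = 2·max(11,54) = 2·54 = 108
g[14] = 2·max(12,81) = 2·81 = 162
g[15] = 3·max(12,81) = 3·81 = 243
g[16] = 2·max(14,162) = 2·162 = 324
g[17] = 2·max(15,243) = 2·243 = 486
One optimal split: 3 + 3 + 3 + 3 + 3 + 2; product 3·3·3·3·3·2 = 486.

486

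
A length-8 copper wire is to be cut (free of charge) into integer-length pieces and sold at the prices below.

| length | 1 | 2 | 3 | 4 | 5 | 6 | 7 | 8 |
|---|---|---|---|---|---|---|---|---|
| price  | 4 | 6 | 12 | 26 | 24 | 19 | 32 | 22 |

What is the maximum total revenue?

52

Consider every possible first cut. best[k] is the best of p[i]+best[k−i] over all sellable i≤k.
best[1] = 4
best[2] = 8  (first piece 1, then best[1]=4)
best[3] = 12  (first piece 1, then best[2]=8)
best[4] = 26
best[5] = 30  (first piece 1, then best[4]=26)
best[6] = 34  (first piece 1, then best[5]=30)
best[7] = 38  (first piece 1, then best[6]=34)
best[8] = 52  (first piece 4, then best[4]=26)
One optimal cutting: 4 + 4 → €26 + €26 = €52.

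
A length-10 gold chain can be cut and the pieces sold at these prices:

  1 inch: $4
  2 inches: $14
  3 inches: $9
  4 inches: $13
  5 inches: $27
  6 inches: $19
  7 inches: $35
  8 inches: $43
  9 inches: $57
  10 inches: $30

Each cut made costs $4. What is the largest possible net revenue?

Consider every possible first cut. r[k] is the best of p[i]+r[k−i] over all sellable i≤k, charging 4 whenever i<k.
r[1] = 4
r[2] = max(4+4-4, 14+0) = 14
r[3] = max(4+14-4, 14+4-4, 9+0) = 14
r[4] = max(4+14-4, 14+14-4, 9+4-4, 13+0) = 24
r[5] = max(4+24-4, 14+14-4, 9+14-4, 13+4-4, 27+0) = 27
r[6] = max(4+27-4, 14+24-4, 9+14-4, 13+14-4, 27+4-4, 19+0) = 34
r[7] = max(4+34-4, 14+27-4, 9+24-4, …, 19+4-4, 35+0) = 37
r[8] = max(4+37-4, 14+34-4, 9+27-4, …, 35+4-4, 43+0) = 44
r[9] = max(4+44-4, 14+37-4, 9+34-4, …, 43+4-4, 57+0) = 57
r[10] = max(4+57-4, 14+44-4, 9+37-4, …, 57+4-4, 30+0) = 57
One optimal plan: pieces 9 + 1 (1 cut) → $61 − $4 = $57.

57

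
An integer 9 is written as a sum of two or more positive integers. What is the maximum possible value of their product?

27

Define m[k] = max over 1≤i<k of i · max(k−i, m[k−i]); the inner max lets the remainder stay uncut if that's better.
Small cases: m[2]=1, m[3]=2.
m[4] = 2×max(2,1) = 2×2 = 4
m[5] = 2×max(3,2) = 2×3 = 6
m[6] = 3×max(3,2) = 3×3 = 9
m[7] = 2×max(5,6) = 2×6 = 12
m[8] = 2×max(6,9) = 2×9 = 18
m[9] = 3×max(6,9) = 3×9 = 27
One optimal split: 3 + 3 + 3; product 3×3×3 = 27.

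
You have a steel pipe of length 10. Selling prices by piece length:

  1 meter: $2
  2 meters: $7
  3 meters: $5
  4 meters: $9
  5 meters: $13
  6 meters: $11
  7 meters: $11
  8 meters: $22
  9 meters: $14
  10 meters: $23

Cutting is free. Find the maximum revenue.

Let r[k] be the best obtainable value from length k. For each k, try every first piece i and keep the best of price[i] + r[k−i].
r[1] = 2
r[2] = 7
r[3] = 9  (first piece 1, then r[2]=7)
r[4] = 14  (first piece 2, then r[2]=7)
r[5] = 16  (first piece 1, then r[4]=14)
r[6] = 21  (first piece 2, then r[4]=14)
r[7] = 23  (first piece 1, then r[6]=21)
r[8] = 28  (first piece 2, then r[6]=21)
r[9] = 30  (first piece 1, then r[8]=28)
r[10] = 35  (first piece 2, then r[8]=28)
One optimal cutting: 2 + 2 + 2 + 2 + 2 → $7 + $7 + $7 + $7 + $7 = $35.

35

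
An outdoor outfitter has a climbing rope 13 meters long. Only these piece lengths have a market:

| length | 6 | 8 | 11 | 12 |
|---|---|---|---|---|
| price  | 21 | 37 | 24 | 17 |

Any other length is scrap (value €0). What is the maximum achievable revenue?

Let best[k] be the best obtainable value from length k. For each k, try every first piece i and keep the best of price[i] + best[k−i].
best[1] = 0
best[2] = 0
best[3] = 0
best[4] = 0
best[5] = 0
best[6] = 21
best[7] = 21
best[8] = 37
best[9] = 37
best[10] = 37
best[11] = 37
best[12] = 42  (first piece 6, then best[6]=21)
best[13] = 42
One optimal cutting: pieces 6 + 6 with 1 meter of scrap → €42.

42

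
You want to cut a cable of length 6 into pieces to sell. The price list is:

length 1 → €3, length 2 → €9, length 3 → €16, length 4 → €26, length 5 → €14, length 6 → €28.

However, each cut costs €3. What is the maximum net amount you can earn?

32

Build r[k] bottom-up: r[k] = max over allowed piece i of (p[i] + r[k−i]) − 3 per cut.
r[1] = 3
r[2] = max(3+3-3, 9+0) = 9
r[3] = max(3+9-3, 9+3-3, 16+0) = 16
r[4] = max(3+16-3, 9+9-3, 16+3-3, 26+0) = 26
r[5] = max(3+26-3, 9+16-3, 16+9-3, 26+3-3, 14+0) = 26
r[6] = max(3+26-3, 9+26-3, 16+16-3, 26+9-3, 14+3-3, 28+0) = 32
One optimal plan: pieces 4 + 2 (1 cut) → €35 − €3 = €32.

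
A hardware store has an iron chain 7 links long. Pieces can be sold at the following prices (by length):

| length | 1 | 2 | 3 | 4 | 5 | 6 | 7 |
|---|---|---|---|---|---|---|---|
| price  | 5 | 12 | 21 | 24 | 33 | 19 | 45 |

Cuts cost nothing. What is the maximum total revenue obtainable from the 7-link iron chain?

Let r[k] be the best obtainable value from length k. For each k, try every first piece i and keep the best of price[i] + r[k−i].
r[1] = 5
r[2] = max(5+5, 12+0) = 12
r[3] = max(5+12, 12+5, 21+0) = 21
r[4] = max(5+21, 12+12, 21+5, 24+0) = 26
r[5] = max(5+26, 12+21, 21+12, 24+5, 33+0) = 33
r[6] = max(5+33, 12+26, 21+21, 24+12, 33+5, 19+0) = 42
r[7] = max(5+42, 12+33, 21+26, …, 19+5, 45+0) = 47
One optimal cutting: 3 + 3 + 1 → $21 + $21 + $5 = $47.

47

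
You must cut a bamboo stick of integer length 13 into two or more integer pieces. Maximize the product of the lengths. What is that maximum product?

Define m[k] = max over 1≤i<k of i · max(k−i, m[k−i]); the inner max lets the remainder stay uncut if that's better.
Small cases: m[2]=1, m[3]=2, m[4]=4, m[5]=6.
m[6] = 3×max(3,2) = 3×3 = 9
m[7] = 2×max(5,6) = 2×6 = 12
m[8] = 2×max(6,9) = 2×9 = 18
m[9] = 3×max(6,9) = 3×9 = 27
m[10] = 2×max(8,18) = 2×18 = 36
m[11] = 2×max(9,27) = 2×27 = 54
m[12] = 3×max(9,27) = 3×27 = 81
m[13] = 2×max(11,54) = 2×54 = 108
One optimal split: 3 + 3 + 3 + 2 + 2; product 3×3×3×2×2 = 108.

108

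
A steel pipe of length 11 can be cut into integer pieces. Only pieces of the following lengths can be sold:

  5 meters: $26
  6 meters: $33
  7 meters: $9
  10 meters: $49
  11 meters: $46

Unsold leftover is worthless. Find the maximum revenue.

Let r[k] be the best obtainable value from length k. For each k, try every first piece i and keep the best of price[i] + r[k−i].
r[1] = 0
r[2] = 0
r[3] = 0
r[4] = 0
r[5] = 26
r[6] = max(26+0, 33+0) = 33
r[7] = max(26+0, 33+0, 9+0) = 33
r[8] = max(26+0, 33+0, 9+0) = 33
r[9] = max(26+0, 33+0, 9+0) = 33
r[10] = max(26+26, 33+0, 9+0, 49+0) = 52
r[11] = max(26+33, 33+26, 9+0, 49+0, 46+0) = 59
One optimal cutting: 6 + 5 → $59.

59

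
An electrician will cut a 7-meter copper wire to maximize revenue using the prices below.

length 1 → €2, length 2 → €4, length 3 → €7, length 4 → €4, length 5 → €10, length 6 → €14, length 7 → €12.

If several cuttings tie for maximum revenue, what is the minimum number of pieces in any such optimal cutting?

Build r[k] bottom-up: r[k] = max over allowed piece i of (p[i] + r[k−i]).
r[1] = 2
r[2] = 4  (first piece 1, then r[1]=2)
r[3] = 7
r[4] = 9  (first piece 1, then r[3]=7)
r[5] = 11  (first piece 1, then r[4]=9)
r[6] = 14  (first piece 3, then r[3]=7)
r[7] = 16  (first piece 1, then r[6]=14)
Maximum revenue is €16.
Now minimize piece count subject to staying optimal: for each k, pieces[k] = 1 + min over i with p[i]+r[k−i]=r[k] of pieces[k−i].
pieces[4] = 2
pieces[5] = 2
pieces[6] = 1
pieces[7] = 2

2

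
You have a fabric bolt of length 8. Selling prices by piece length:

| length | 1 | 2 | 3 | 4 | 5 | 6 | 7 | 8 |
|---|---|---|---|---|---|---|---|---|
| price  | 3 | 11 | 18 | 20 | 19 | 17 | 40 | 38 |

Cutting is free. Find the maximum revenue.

47

Build r[k] bottom-up: r[k] = max over allowed piece i of (p[i] + r[k−i]).
r[1] = 3
r[2] = max(3+3, 11+0) = 11
r[3] = max(3+11, 11+3, 18+0) = 18
r[4] = max(3+18, 11+11, 18+3, 20+0) = 22
r[5] = max(3+22, 11+18, 18+11, 20+3, 19+0) = 29
r[6] = max(3+29, 11+22, 18+18, 20+11, 19+3, 17+0) = 36
r[7] = max(3+36, 11+29, 18+22, …, 17+3, 40+0) = 40
r[8] = max(3+40, 11+36, 18+29, …, 40+3, 38+0) = 47
One optimal cutting: 3 + 3 + 2 → $18 + $18 + $11 = $47.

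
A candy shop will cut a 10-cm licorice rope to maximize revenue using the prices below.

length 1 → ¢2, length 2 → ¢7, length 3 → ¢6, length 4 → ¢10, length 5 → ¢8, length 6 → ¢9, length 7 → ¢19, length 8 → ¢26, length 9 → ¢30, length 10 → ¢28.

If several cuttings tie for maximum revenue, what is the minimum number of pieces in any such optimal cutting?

Let r[k] be the best obtainable value from length k. For each k, try every first piece i and keep the best of price[i] + r[k−i].
r[1] = 2
r[2] = max(2+2, 7+0) = 7
r[3] = max(2+7, 7+2, 6+0) = 9
r[4] = max(2+9, 7+7, 6+2, 10+0) = 14
r[5] = max(2+14, 7+9, 6+7, 10+2, 8+0) = 16
r[6] = max(2+16, 7+14, 6+9, 10+7, 8+2, 9+0) = 21
r[7] = max(2+21, 7+16, 6+14, …, 9+2, 19+0) = 23
r[8] = max(2+23, 7+21, 6+16, …, 19+2, 26+0) = 28
r[9] = max(2+28, 7+23, 6+21, …, 26+2, 30+0) = 30
r[10] = max(2+30, 7+28, 6+23, …, 30+2, 28+0) = 35
Maximum revenue is ¢35.
Now minimize piece count subject to staying optimal: for each k, pieces[k] = 1 + min over i with p[i]+r[k−i]=r[k] of pieces[k−i].
pieces[7] = 4
pieces[8] = 4
pieces[9] = 1
pieces[10] = 5

5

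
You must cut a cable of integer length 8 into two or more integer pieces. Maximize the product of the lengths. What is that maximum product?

Fill g[k] for k=2..8: at each k try every first piece i and multiply by the better of (k−i) uncut or g[k−i].
g[2] = 1*max(1,0) = 1*1 = 1
g[3] = 1*max(2,1) = 1*2 = 2
g[4] = 2*max(2,1) = 2*2 = 4
g[5] = 2*max(3,2) = 2*3 = 6
g[6] = 3*max(3,2) = 3*3 = 9
g[7] = 2*max(5,6) = 2*6 = 12
g[8] = 2*max(6,9) = 2*9 = 18
One optimal split: 3 + 3 + 2; product 3*3*2 = 18.

18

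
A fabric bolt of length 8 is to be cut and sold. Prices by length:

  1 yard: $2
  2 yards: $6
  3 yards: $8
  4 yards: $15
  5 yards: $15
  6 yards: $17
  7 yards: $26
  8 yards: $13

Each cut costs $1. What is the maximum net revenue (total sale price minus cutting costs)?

29

Build v[k] bottom-up: v[k] = max over allowed piece i of (p[i] + v[k−i]) − 1 per cut.
v[1] = 2
v[2] = 6
v[3] = 8
v[4] = 15
v[5] = 16  (first piece 1, then v[4]=15)
v[6] = 20  (first piece 2, then v[4]=15)
v[7] = 26
v[8] = 29  (first piece 4, then v[4]=15)
One optimal plan: pieces 4 + 4 (1 cut) → $30 − $1 = $29.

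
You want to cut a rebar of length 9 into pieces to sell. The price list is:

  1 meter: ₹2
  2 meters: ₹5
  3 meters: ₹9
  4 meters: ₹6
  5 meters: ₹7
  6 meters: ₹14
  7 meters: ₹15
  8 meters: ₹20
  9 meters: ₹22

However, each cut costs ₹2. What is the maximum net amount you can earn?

Let r[k] be the best obtainable value from length k. For each k, try every first piece i and keep the best of price[i] + r[k−i] minus the 2 cut fee when i<k.
r[1] = 2
r[2] = 5
r[3] = 9
r[4] = 9  (first piece 1, then r[3]=9)
r[5] = 12  (first piece 2, then r[3]=9)
r[6] = 16  (first piece 3, then r[3]=9)
r[7] = 16  (first piece 1, then r[6]=16)
r[8] = 20
r[9] = 23  (first piece 3, then r[6]=16)
One optimal plan: pieces 3 + 3 + 3 (2 cuts) → ₹27 − ₹4 = ₹23.

23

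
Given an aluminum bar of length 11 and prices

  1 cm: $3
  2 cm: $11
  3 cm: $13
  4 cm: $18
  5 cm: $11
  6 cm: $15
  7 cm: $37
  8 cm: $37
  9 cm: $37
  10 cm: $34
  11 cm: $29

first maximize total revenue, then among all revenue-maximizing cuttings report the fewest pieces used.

3

Let r[k] be the best obtainable value from length k. For each k, try every first piece i and keep the best of price[i] + r[k−i].
r[1] = 3
r[2] = max(3+3, 11+0) = 11
r[3] = max(3+11, 11+3, 13+0) = 14
r[4] = max(3+14, 11+11, 13+3, 18+0) = 22
r[5] = max(3+22, 11+14, 13+11, 18+3, 11+0) = 25
r[6] = max(3+25, 11+22, 13+14, 18+11, 11+3, 15+0) = 33
r[7] = max(3+33, 11+25, 13+22, …, 15+3, 37+0) = 37
r[8] = max(3+37, 11+33, 13+25, …, 37+3, 37+0) = 44
r[9] = max(3+44, 11+37, 13+33, …, 37+3, 37+0) = 48
r[10] = max(3+48, 11+44, 13+37, …, 37+3, 34+0) = 55
r[11] = max(3+55, 11+48, 13+44, …, 34+3, 29+0) = 59
Maximum revenue is $59.
Now minimize piece count subject to staying optimal: for each k, pieces[k] = 1 + min over i with p[i]+r[k−i]=r[k] of pieces[k−i].
pieces[8] = 4
pieces[9] = 2
pieces[10] = 5
pieces[11] = 3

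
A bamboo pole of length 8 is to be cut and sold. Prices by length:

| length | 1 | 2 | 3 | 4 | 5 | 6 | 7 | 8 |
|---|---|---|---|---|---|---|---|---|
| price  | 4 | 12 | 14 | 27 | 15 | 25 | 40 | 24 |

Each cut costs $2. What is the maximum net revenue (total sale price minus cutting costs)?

52

Consider every possible first cut. r[k] is the best of p[i]+r[k−i] over all sellable i≤k, charging 2 whenever i<k.
r[1] = 4
r[2] = max(4+4-2, 12+0) = 12
r[3] = max(4+12-2, 12+4-2, 14+0) = 14
r[4] = max(4+14-2, 12+12-2, 14+4-2, 27+0) = 27
r[5] = max(4+27-2, 12+14-2, 14+12-2, 27+4-2, 15+0) = 29
r[6] = max(4+29-2, 12+27-2, 14+14-2, 27+12-2, 15+4-2, 25+0) = 37
r[7] = max(4+37-2, 12+29-2, 14+27-2, …, 25+4-2, 40+0) = 40
r[8] = max(4+40-2, 12+37-2, 14+29-2, …, 40+4-2, 24+0) = 52
One optimal plan: pieces 4 + 4 (1 cut) → $54 − $2 = $52.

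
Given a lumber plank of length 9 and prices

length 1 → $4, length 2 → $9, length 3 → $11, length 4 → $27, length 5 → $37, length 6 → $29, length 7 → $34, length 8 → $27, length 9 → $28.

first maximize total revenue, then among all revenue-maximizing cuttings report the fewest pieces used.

2

Build r[k] bottom-up: r[k] = max over allowed piece i of (p[i] + r[k−i]).
r[1] = 4
r[2] = 9
r[3] = 13  (first piece 1, then r[2]=9)
r[4] = 27
r[5] = 37
r[6] = 41  (first piece 1, then r[5]=37)
r[7] = 46  (first piece 2, then r[5]=37)
r[8] = 54  (first piece 4, then r[4]=27)
r[9] = 64  (first piece 4, then r[5]=37)
Maximum revenue is $64.
Now minimize piece count subject to staying optimal: for each k, pieces[k] = 1 + min over i with p[i]+r[k−i]=r[k] of pieces[k−i].
pieces[6] = 2
pieces[7] = 2
pieces[8] = 2
pieces[9] = 2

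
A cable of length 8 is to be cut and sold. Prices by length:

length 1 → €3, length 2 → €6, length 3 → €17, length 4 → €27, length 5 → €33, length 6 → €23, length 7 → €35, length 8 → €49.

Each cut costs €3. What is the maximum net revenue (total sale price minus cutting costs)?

Build v[k] bottom-up: v[k] = max over allowed piece i of (p[i] + v[k−i]) − 3 per cut.
v[1] = 3
v[2] = 6
v[3] = 17
v[4] = 27
v[5] = 33
v[6] = 33  (first piece 1, then v[5]=33)
v[7] = 41  (first piece 3, then v[4]=27)
v[8] = 51  (first piece 4, then v[4]=27)
One optimal plan: pieces 4 + 4 (1 cut) → €54 − €3 = €51.

51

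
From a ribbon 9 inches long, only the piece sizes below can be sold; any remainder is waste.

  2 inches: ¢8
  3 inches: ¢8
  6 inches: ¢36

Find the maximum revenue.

44

Let f[k] be the best obtainable value from length k. For each k, try every first piece i and keep the best of price[i] + f[k−i].
f[1] = 0
f[2] = 8
f[3] = 8
f[4] = 16  (first piece 2, then f[2]=8)
f[5] = 16
f[6] = 36
f[7] = 36
f[8] = 44  (first piece 2, then f[6]=36)
f[9] = 44
One optimal cutting: pieces 6 + 2 with 1 inch of scrap → ¢44.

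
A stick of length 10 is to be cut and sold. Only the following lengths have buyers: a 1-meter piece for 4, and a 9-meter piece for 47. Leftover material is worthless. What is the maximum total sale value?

51

Build r[k] bottom-up: r[k] = max over allowed piece i of (p[i] + r[k−i]).
r[1] = 4
r[2] = 8  (first piece 1, then r[1]=4)
r[3] = 12  (first piece 1, then r[2]=8)
r[4] = 16  (first piece 1, then r[3]=12)
r[5] = 20  (first piece 1, then r[4]=16)
r[6] = 24  (first piece 1, then r[5]=20)
r[7] = 28  (first piece 1, then r[6]=24)
r[8] = 32  (first piece 1, then r[7]=28)
r[9] = max(4+32, 47+0) = 47
r[10] = max(4+47, 47+4) = 51
One optimal cutting: 9 + 1 → 51.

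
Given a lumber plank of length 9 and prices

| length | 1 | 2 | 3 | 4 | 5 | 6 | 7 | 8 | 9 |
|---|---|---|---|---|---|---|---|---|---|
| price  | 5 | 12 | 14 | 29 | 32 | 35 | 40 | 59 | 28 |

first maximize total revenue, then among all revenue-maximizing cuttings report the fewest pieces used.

Let r[k] be the best obtainable value from length k. For each k, try every first piece i and keep the best of price[i] + r[k−i].
r[1] = 5
r[2] = max(5+5, 12+0) = 12
r[3] = max(5+12, 12+5, 14+0) = 17
r[4] = max(5+17, 12+12, 14+5, 29+0) = 29
r[5] = max(5+29, 12+17, 14+12, 29+5, 32+0) = 34
r[6] = max(5+34, 12+29, 14+17, 29+12, 32+5, 35+0) = 41
r[7] = max(5+41, 12+34, 14+29, …, 35+5, 40+0) = 46
r[8] = max(5+46, 12+41, 14+34, …, 40+5, 59+0) = 59
r[9] = max(5+59, 12+46, 14+41, …, 59+5, 28+0) = 64
Maximum revenue is $64.
Now minimize piece count subject to staying optimal: for each k, pieces[k] = 1 + min over i with p[i]+r[k−i]=r[k] of pieces[k−i].
pieces[6] = 2
pieces[7] = 3
pieces[8] = 1
pieces[9] = 2

2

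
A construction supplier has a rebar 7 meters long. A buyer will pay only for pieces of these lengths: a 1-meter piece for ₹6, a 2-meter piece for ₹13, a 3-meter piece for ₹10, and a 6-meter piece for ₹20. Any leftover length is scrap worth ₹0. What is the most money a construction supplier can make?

45

Let best[k] be the best obtainable value from length k. For each k, try every first piece i and keep the best of price[i] + best[k−i].
best[1] = 6
best[2] = max(6+6, 13+0) = 13
best[3] = max(6+13, 13+6, 10+0) = 19
best[4] = max(6+19, 13+13, 10+6) = 26
best[5] = max(6+26, 13+19, 10+13) = 32
best[6] = max(6+32, 13+26, 10+19, 20+0) = 39
best[7] = max(6+39, 13+32, 10+26, 20+6) = 45
One optimal cutting: 2 + 2 + 2 + 1 → ₹45.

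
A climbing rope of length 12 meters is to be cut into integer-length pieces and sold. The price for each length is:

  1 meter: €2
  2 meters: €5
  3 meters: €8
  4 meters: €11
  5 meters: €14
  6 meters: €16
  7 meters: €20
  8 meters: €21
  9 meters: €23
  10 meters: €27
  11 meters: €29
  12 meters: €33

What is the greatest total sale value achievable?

Let best[k] be the best obtainable value from length k. For each k, try every first piece i and keep the best of price[i] + best[k−i].
best[1] = 2
best[2] = max(2+2, 5+0) = 5
best[3] = max(2+5, 5+2, 8+0) = 8
best[4] = max(2+8, 5+5, 8+2, 11+0) = 11
best[5] = max(2+11, 5+8, 8+5, 11+2, 14+0) = 14
best[6] = max(2+14, 5+11, 8+8, 11+5, 14+2, 16+0) = 16
best[7] = max(2+16, 5+14, 8+11, …, 16+2, 20+0) = 20
best[8] = max(2+20, 5+16, 8+14, …, 20+2, 21+0) = 22
best[9] = max(2+22, 5+20, 8+16, …, 21+2, 23+0) = 25
best[10] = max(2+25, 5+22, 8+20, …, 23+2, 27+0) = 28
best[11] = max(2+28, 5+25, 8+22, …, 27+2, 29+0) = 31
best[12] = max(2+31, 5+28, 8+25, …, 29+2, 33+0) = 34
One optimal cutting: 7 + 5 → €20 + €14 = €34.

34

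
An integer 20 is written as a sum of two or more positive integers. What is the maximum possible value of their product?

1458

Fill prod[k] for k=2..20: at each k try every first piece i and multiply by the better of (k−i) uncut or prod[k−i].
Small cases: prod[2]=1, prod[3]=2, prod[4]=4, prod[5]=6, prod[6]=9, prod[7]=12, prod[8]=18, prod[9]=27, prod[10]=36, prod[11]=54, prod[12]=81, prod[13]=108.
prod[14] = max(1·108, 2·81, 3·54, …, 12·2, 13·1) = 162
prod[15] = max(1·162, 2·108, 3·81, …, 13·2, 14·1) = 243
prod[16] = max(1·243, 2·162, 3·108, …, 14·2, 15·1) = 324
prod[17] = max(1·324, 2·243, 3·162, …, 15·2, 16·1) = 486
prod[18] = max(1·486, 2·324, 3·243, …, 16·2, 17·1) = 729
prod[19] = max(1·729, 2·486, 3·324, …, 17·2, 18·1) = 972
prod[20] = max(1·972, 2·729, 3·486, …, 18·2, 19·1) = 1458
One optimal split: 3 + 3 + 3 + 3 + 3 + 3 + 2; product 3·3·3·3·3·3·2 = 1458.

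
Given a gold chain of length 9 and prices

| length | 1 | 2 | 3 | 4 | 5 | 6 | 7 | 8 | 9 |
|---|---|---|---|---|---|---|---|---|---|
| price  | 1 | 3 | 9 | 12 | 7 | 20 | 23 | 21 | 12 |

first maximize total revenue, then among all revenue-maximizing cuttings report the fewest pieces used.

2

Consider every possible first cut. r[k] is the best of p[i]+r[k−i] over all sellable i≤k.
r[1] = 1
r[2] = max(1+1, 3+0) = 3
r[3] = max(1+3, 3+1, 9+0) = 9
r[4] = max(1+9, 3+3, 9+1, 12+0) = 12
r[5] = max(1+12, 3+9, 9+3, 12+1, 7+0) = 13
r[6] = max(1+13, 3+12, 9+9, 12+3, 7+1, 20+0) = 20
r[7] = max(1+20, 3+13, 9+12, …, 20+1, 23+0) = 23
r[8] = max(1+23, 3+20, 9+13, …, 23+1, 21+0) = 24
r[9] = max(1+24, 3+23, 9+20, …, 21+1, 12+0) = 29
Maximum revenue is $29.
Now minimize piece count subject to staying optimal: for each k, pieces[k] = 1 + min over i with p[i]+r[k−i]=r[k] of pieces[k−i].
pieces[6] = 1
pieces[7] = 1
pieces[8] = 2
pieces[9] = 2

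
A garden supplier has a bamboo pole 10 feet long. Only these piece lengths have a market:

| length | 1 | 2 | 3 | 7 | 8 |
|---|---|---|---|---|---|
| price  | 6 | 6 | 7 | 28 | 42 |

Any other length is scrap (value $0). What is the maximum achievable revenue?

Build best[k] bottom-up: best[k] = max over allowed piece i of (p[i] + best[k−i]).
best[1] = 6
best[2] = 12  (first piece 1, then best[1]=6)
best[3] = 18  (first piece 1, then best[2]=12)
best[4] = 24  (first piece 1, then best[3]=18)
best[5] = 30  (first piece 1, then best[4]=24)
best[6] = 36  (first piece 1, then best[5]=30)
best[7] = 42  (first piece 1, then best[6]=36)
best[8] = 48  (first piece 1, then best[7]=42)
best[9] = 54  (first piece 1, then best[8]=48)
best[10] = 60  (first piece 1, then best[9]=54)
One optimal cutting: 1 + 1 + 1 + 1 + 1 + 1 + 1 + 1 + 1 + 1 → $60.

60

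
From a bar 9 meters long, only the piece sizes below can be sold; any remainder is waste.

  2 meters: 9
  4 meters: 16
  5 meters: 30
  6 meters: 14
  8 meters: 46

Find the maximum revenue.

48

Consider every possible first cut. r[k] is the best of p[i]+r[k−i] over all sellable i≤k.
r[1] = 0
r[2] = 9
r[3] = 9
r[4] = 18  (first piece 2, then r[2]=9)
r[5] = 30
r[6] = 30
r[7] = 39  (first piece 2, then r[5]=30)
r[8] = 46
r[9] = 48  (first piece 2, then r[7]=39)
One optimal cutting: 5 + 2 + 2 → 48.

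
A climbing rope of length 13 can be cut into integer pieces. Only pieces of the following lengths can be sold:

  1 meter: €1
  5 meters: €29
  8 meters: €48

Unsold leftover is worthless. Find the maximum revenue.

77

Let best[k] be the best obtainable value from length k. For each k, try every first piece i and keep the best of price[i] + best[k−i].
best[1] = 1
best[2] = 2  (first piece 1, then best[1]=1)
best[3] = 3  (first piece 1, then best[2]=2)
best[4] = 4  (first piece 1, then best[3]=3)
best[5] = max(1+4, 29+0) = 29
best[6] = max(1+29, 29+1) = 30
best[7] = max(1+30, 29+2) = 31
best[8] = max(1+31, 29+3, 48+0) = 48
best[9] = max(1+48, 29+4, 48+1) = 49
best[10] = max(1+49, 29+29, 48+2) = 58
best[11] = max(1+58, 29+30, 48+3) = 59
best[12] = max(1+59, 29+31, 48+4) = 60
best[13] = max(1+60, 29+48, 48+29) = 77
One optimal cutting: 8 + 5 → €77.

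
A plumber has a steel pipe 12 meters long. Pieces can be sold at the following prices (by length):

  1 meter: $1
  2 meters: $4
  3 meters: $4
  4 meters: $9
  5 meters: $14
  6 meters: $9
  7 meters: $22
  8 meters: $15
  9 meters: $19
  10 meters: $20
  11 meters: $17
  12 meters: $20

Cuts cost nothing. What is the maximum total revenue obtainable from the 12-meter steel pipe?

36

Build R[k] bottom-up: R[k] = max over allowed piece i of (p[i] + R[k−i]).
R[1] = 1
R[2] = max(1+1, 4+0) = 4
R[3] = max(1+4, 4+1, 4+0) = 5
R[4] = max(1+5, 4+4, 4+1, 9+0) = 9
R[5] = max(1+9, 4+5, 4+4, 9+1, 14+0) = 14
R[6] = max(1+14, 4+9, 4+5, 9+4, 14+1, 9+0) = 15
R[7] = max(1+15, 4+14, 4+9, …, 9+1, 22+0) = 22
R[8] = max(1+22, 4+15, 4+14, …, 22+1, 15+0) = 23
R[9] = max(1+23, 4+22, 4+15, …, 15+1, 19+0) = 26
R[10] = max(1+26, 4+23, 4+22, …, 19+1, 20+0) = 28
R[11] = max(1+28, 4+26, 4+23, …, 20+1, 17+0) = 31
R[12] = max(1+31, 4+28, 4+26, …, 17+1, 20+0) = 36
One optimal cutting: 7 + 5 → $22 + $14 = $36.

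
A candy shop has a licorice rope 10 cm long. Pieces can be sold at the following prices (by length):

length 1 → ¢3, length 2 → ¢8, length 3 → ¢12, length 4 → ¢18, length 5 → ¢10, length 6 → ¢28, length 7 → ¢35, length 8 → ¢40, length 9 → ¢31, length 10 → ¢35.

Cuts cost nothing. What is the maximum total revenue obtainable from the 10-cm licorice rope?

48

Let r[k] be the best obtainable value from length k. For each k, try every first piece i and keep the best of price[i] + r[k−i].
r[1] = 3
r[2] = max(3+3, 8+0) = 8
r[3] = max(3+8, 8+3, 12+0) = 12
r[4] = max(3+12, 8+8, 12+3, 18+0) = 18
r[5] = max(3+18, 8+12, 12+8, 18+3, 10+0) = 21
r[6] = max(3+21, 8+18, 12+12, 18+8, 10+3, 28+0) = 28
r[7] = max(3+28, 8+21, 12+18, …, 28+3, 35+0) = 35
r[8] = max(3+35, 8+28, 12+21, …, 35+3, 40+0) = 40
r[9] = max(3+40, 8+35, 12+28, …, 40+3, 31+0) = 43
r[10] = max(3+43, 8+40, 12+35, …, 31+3, 35+0) = 48
One optimal cutting: 8 + 2 → ¢40 + ¢8 = ¢48.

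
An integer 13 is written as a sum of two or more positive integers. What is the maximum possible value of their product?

Define f[k] = max over 1≤i<k of i · max(k−i, f[k−i]); the inner max lets the remainder stay uncut if that's better.
Small cases: f[2]=1, f[3]=2, f[4]=4, f[5]=6, f[6]=9, f[7]=12, f[8]=18.
f[9] = max(1*18, 2*12, 3*9, …, 7*2, 8*1) = 27
f[10] = max(1*27, 2*18, 3*12, …, 8*2, 9*1) = 36
f[11] = max(1*36, 2*27, 3*18, …, 9*2, 10*1) = 54
f[12] = max(1*54, 2*36, 3*27, …, 10*2, 11*1) = 81
f[13] = max(1*81, 2*54, 3*36, …, 11*2, 12*1) = 108
One optimal split: 3 + 3 + 3 + 2 + 2; product 3*3*3*2*2 = 108.

108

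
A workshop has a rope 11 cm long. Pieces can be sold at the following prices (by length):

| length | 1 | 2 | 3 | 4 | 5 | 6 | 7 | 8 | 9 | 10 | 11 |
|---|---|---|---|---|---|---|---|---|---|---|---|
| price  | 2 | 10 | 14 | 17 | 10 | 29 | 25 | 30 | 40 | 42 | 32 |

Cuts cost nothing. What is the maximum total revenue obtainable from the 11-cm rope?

54

Build v[k] bottom-up: v[k] = max over allowed piece i of (p[i] + v[k−i]).
v[1] = 2
v[2] = 10
v[3] = 14
v[4] = 20  (first piece 2, then v[2]=10)
v[5] = 24  (first piece 2, then v[3]=14)
v[6] = 30  (first piece 2, then v[4]=20)
v[7] = 34  (first piece 2, then v[5]=24)
v[8] = 40  (first piece 2, then v[6]=30)
v[9] = 44  (first piece 2, then v[7]=34)
v[10] = 50  (first piece 2, then v[8]=40)
v[11] = 54  (first piece 2, then v[9]=44)
One optimal cutting: 3 + 2 + 2 + 2 + 2 → $14 + $10 + $10 + $10 + $10 = $54.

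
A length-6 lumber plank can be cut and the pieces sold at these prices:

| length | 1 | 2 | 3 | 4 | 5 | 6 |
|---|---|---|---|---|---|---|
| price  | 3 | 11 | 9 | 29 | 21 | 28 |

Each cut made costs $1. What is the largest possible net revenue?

Let net[k] be the best obtainable value from length k. For each k, try every first piece i and keep the best of price[i] + net[k−i] minus the 1 cut fee when i<k.
net[1] = 3
net[2] = 11
net[3] = 13  (first piece 1, then net[2]=11)
net[4] = 29
net[5] = 31  (first piece 1, then net[4]=29)
net[6] = 39  (first piece 2, then net[4]=29)
One optimal plan: pieces 4 + 2 (1 cut) → $40 − $1 = $39.

39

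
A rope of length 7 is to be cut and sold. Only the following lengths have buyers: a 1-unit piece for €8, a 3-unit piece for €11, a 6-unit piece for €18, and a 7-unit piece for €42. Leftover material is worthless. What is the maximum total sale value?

Consider every possible first cut. r[k] is the best of p[i]+r[k−i] over all sellable i≤k.
r[1] = 8
r[2] = 16  (first piece 1, then r[1]=8)
r[3] = max(8+16, 11+0) = 24
r[4] = max(8+24, 11+8) = 32
r[5] = max(8+32, 11+16) = 40
r[6] = max(8+40, 11+24, 18+0) = 48
r[7] = max(8+48, 11+32, 18+8, 42+0) = 56
One optimal cutting: 1 + 1 + 1 + 1 + 1 + 1 + 1 → €56.

56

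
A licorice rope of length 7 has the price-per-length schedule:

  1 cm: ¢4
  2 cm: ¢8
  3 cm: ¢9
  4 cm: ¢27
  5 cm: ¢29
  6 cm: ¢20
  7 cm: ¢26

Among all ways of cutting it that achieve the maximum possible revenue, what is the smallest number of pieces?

3

Consider every possible first cut. r[k] is the best of p[i]+r[k−i] over all sellable i≤k.
r[1] = 4
r[2] = max(4+4, 8+0) = 8
r[3] = max(4+8, 8+4, 9+0) = 12
r[4] = max(4+12, 8+8, 9+4, 27+0) = 27
r[5] = max(4+27, 8+12, 9+8, 27+4, 29+0) = 31
r[6] = max(4+31, 8+27, 9+12, 27+8, 29+4, 20+0) = 35
r[7] = max(4+35, 8+31, 9+27, …, 20+4, 26+0) = 39
Maximum revenue is ¢39.
Now minimize piece count subject to staying optimal: for each k, pieces[k] = 1 + min over i with p[i]+r[k−i]=r[k] of pieces[k−i].
pieces[4] = 1
pieces[5] = 2
pieces[6] = 2
pieces[7] = 3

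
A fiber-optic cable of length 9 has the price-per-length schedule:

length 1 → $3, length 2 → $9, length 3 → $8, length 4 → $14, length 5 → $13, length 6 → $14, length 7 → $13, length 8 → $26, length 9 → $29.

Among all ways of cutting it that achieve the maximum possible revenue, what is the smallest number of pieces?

Consider every possible first cut. r[k] is the best of p[i]+r[k−i] over all sellable i≤k.
r[1] = 3
r[2] = max(3+3, 9+0) = 9
r[3] = max(3+9, 9+3, 8+0) = 12
r[4] = max(3+12, 9+9, 8+3, 14+0) = 18
r[5] = max(3+18, 9+12, 8+9, 14+3, 13+0) = 21
r[6] = max(3+21, 9+18, 8+12, 14+9, 13+3, 14+0) = 27
r[7] = max(3+27, 9+21, 8+18, …, 14+3, 13+0) = 30
r[8] = max(3+30, 9+27, 8+21, …, 13+3, 26+0) = 36
r[9] = max(3+36, 9+30, 8+27, …, 26+3, 29+0) = 39
Maximum revenue is $39.
Now minimize piece count subject to staying optimal: for each k, pieces[k] = 1 + min over i with p[i]+r[k−i]=r[k] of pieces[k−i].
pieces[6] = 3
pieces[7] = 4
pieces[8] = 4
pieces[9] = 5

5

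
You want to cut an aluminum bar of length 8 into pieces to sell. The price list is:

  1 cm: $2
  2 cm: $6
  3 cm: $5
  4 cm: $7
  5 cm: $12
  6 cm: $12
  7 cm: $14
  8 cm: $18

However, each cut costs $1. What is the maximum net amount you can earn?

Consider every possible first cut. net[k] is the best of p[i]+net[k−i] over all sellable i≤k, charging 1 whenever i<k.
net[1] = 2
net[2] = 6
net[3] = 7  (first piece 1, then net[2]=6)
net[4] = 11  (first piece 2, then net[2]=6)
net[5] = 12  (first piece 1, then net[4]=11)
net[6] = 16  (first piece 2, then net[4]=11)
net[7] = 17  (first piece 1, then net[6]=16)
net[8] = 21  (first piece 2, then net[6]=16)
One optimal plan: pieces 2 + 2 + 2 + 2 (3 cuts) → $24 − $3 = $21.

21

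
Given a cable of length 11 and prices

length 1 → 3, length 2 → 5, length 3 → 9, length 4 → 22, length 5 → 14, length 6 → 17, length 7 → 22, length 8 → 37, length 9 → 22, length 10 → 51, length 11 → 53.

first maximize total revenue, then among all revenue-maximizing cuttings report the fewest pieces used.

2

Consider every possible first cut. r[k] is the best of p[i]+r[k−i] over all sellable i≤k.
r[1] = 3
r[2] = 6  (first piece 1, then r[1]=3)
r[3] = 9  (first piece 1, then r[2]=6)
r[4] = 22
r[5] = 25  (first piece 1, then r[4]=22)
r[6] = 28  (first piece 1, then r[5]=25)
r[7] = 31  (first piece 1, then r[6]=28)
r[8] = 44  (first piece 4, then r[4]=22)
r[9] = 47  (first piece 1, then r[8]=44)
r[10] = 51
r[11] = 54  (first piece 1, then r[10]=51)
Maximum revenue is 54.
Now minimize piece count subject to staying optimal: for each k, pieces[k] = 1 + min over i with p[i]+r[k−i]=r[k] of pieces[k−i].
pieces[8] = 2
pieces[9] = 3
pieces[10] = 1
pieces[11] = 2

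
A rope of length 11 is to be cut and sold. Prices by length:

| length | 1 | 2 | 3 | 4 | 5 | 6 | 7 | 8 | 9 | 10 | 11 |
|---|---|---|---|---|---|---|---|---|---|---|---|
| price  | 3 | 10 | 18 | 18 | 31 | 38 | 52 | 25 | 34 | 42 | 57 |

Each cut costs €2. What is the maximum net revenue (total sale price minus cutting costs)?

Let net[k] be the best obtainable value from length k. For each k, try every first piece i and keep the best of price[i] + net[k−i] minus the 2 cut fee when i<k.
net[1] = 3
net[2] = 10
net[3] = 18
net[4] = 19  (first piece 1, then net[3]=18)
net[5] = 31
net[6] = 38
net[7] = 52
net[8] = 53  (first piece 1, then net[7]=52)
net[9] = 60  (first piece 2, then net[7]=52)
net[10] = 68  (first piece 3, then net[7]=52)
net[11] = 69  (first piece 1, then net[10]=68)
One optimal plan: pieces 7 + 3 + 1 (2 cuts) → €73 − €4 = €69.

69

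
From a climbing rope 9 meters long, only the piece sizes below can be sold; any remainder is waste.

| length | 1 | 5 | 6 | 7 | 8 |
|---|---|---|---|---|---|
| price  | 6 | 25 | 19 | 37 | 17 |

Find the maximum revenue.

54

Consider every possible first cut. f[k] is the best of p[i]+f[k−i] over all sellable i≤k.
f[1] = 6
f[2] = 12  (first piece 1, then f[1]=6)
f[3] = 18  (first piece 1, then f[2]=12)
f[4] = 24  (first piece 1, then f[3]=18)
f[5] = max(6+24, 25+0) = 30
f[6] = max(6+30, 25+6, 19+0) = 36
f[7] = max(6+36, 25+12, 19+6, 37+0) = 42
f[8] = max(6+42, 25+18, 19+12, 37+6, 17+0) = 48
f[9] = max(6+48, 25+24, 19+18, 37+12, 17+6) = 54
One optimal cutting: 1 + 1 + 1 + 1 + 1 + 1 + 1 + 1 + 1 → €54.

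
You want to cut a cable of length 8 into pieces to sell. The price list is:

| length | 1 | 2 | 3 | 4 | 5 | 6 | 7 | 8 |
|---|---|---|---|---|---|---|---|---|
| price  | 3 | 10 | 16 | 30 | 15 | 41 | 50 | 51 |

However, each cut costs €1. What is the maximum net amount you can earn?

59

Build r[k] bottom-up: r[k] = max over allowed piece i of (p[i] + r[k−i]) − 1 per cut.
r[1] = 3
r[2] = max(3+3-1, 10+0) = 10
r[3] = max(3+10-1, 10+3-1, 16+0) = 16
r[4] = max(3+16-1, 10+10-1, 16+3-1, 30+0) = 30
r[5] = max(3+30-1, 10+16-1, 16+10-1, 30+3-1, 15+0) = 32
r[6] = max(3+32-1, 10+30-1, 16+16-1, 30+10-1, 15+3-1, 41+0) = 41
r[7] = max(3+41-1, 10+32-1, 16+30-1, …, 41+3-1, 50+0) = 50
r[8] = max(3+50-1, 10+41-1, 16+32-1, …, 50+3-1, 51+0) = 59
One optimal plan: pieces 4 + 4 (1 cut) → €60 − €1 = €59.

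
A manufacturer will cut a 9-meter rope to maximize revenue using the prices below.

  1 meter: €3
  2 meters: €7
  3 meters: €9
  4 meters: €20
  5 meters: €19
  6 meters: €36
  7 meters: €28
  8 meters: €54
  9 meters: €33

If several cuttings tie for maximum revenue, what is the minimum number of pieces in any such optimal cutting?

Consider every possible first cut. r[k] is the best of p[i]+r[k−i] over all sellable i≤k.
r[1] = 3
r[2] = 7
r[3] = 10  (first piece 1, then r[2]=7)
r[4] = 20
r[5] = 23  (first piece 1, then r[4]=20)
r[6] = 36
r[7] = 39  (first piece 1, then r[6]=36)
r[8] = 54
r[9] = 57  (first piece 1, then r[8]=54)
Maximum revenue is €57.
Now minimize piece count subject to staying optimal: for each k, pieces[k] = 1 + min over i with p[i]+r[k−i]=r[k] of pieces[k−i].
pieces[6] = 1
pieces[7] = 2
pieces[8] = 1
pieces[9] = 2

2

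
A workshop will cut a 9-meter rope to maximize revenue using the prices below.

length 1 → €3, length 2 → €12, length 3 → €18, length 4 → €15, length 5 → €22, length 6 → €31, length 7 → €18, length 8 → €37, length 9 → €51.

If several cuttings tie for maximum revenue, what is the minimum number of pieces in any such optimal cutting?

3

Consider every possible first cut. r[k] is the best of p[i]+r[k−i] over all sellable i≤k.
r[1] = 3
r[2] = 12
r[3] = 18
r[4] = 24  (first piece 2, then r[2]=12)
r[5] = 30  (first piece 2, then r[3]=18)
r[6] = 36  (first piece 2, then r[4]=24)
r[7] = 42  (first piece 2, then r[5]=30)
r[8] = 48  (first piece 2, then r[6]=36)
r[9] = 54  (first piece 2, then r[7]=42)
Maximum revenue is €54.
Now minimize piece count subject to staying optimal: for each k, pieces[k] = 1 + min over i with p[i]+r[k−i]=r[k] of pieces[k−i].
pieces[6] = 2
pieces[7] = 3
pieces[8] = 3
pieces[9] = 3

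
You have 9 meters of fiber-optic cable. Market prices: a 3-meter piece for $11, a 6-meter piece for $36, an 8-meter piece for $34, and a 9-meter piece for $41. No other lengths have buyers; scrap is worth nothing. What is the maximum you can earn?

47

Consider every possible first cut. best[k] is the best of p[i]+best[k−i] over all sellable i≤k.
best[1] = 0
best[2] = 0
best[3] = 11
best[4] = 11
best[5] = 11
best[6] = 36
best[7] = 36
best[8] = 36
best[9] = 47  (first piece 3, then best[6]=36)
One optimal cutting: 6 + 3 → $47.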